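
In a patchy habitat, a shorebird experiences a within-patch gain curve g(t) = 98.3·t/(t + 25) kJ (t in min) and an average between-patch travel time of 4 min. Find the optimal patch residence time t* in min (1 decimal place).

Optimal t* satisfies g'(t*) = g(t*)/(T + t*).
g'(t) = 98.3·25/(t + 25)². Setting 98.3·25/(t+25)² = 98.3t/[(t+25)(4+t)] gives 25(4+t) = t(t+25), so t² = 25×4 = 100.
t* = √100 = 10 min.

10.0 min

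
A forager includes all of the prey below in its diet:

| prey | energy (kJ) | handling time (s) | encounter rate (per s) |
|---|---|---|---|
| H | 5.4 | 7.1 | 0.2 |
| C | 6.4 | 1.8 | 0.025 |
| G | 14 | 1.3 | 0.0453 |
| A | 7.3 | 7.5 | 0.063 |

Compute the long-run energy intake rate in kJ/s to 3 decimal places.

R = (0.2×5.4 + 0.025×6.4 + 0.0453×14 + 0.063×7.3) / (1 + 0.2×7.1 + 0.025×1.8 + 0.0453×1.3 + 0.063×7.5) = 2.334/2.996 = 0.779 kJ/s.

0.779 kJ/s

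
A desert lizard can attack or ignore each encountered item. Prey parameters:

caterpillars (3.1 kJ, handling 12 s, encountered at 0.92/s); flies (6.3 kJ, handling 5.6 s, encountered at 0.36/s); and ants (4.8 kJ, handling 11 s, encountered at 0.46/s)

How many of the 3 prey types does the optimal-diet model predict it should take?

Rank by E/h (kJ/s): flies 1.12, ants 0.436, caterpillars 0.258. Include each in turn until the next type's E/h falls below the running intake rate.
Rate on top 1: 0.752. ants: 0.436 < 0.752 → exclude; stop.
Optimal diet: flies — 1 of 3 types.

1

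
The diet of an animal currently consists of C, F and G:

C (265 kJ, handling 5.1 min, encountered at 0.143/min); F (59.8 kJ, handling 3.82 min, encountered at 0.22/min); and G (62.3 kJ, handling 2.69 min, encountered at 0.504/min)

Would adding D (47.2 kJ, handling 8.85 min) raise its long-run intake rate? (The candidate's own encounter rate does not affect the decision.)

Current rate: (0.143×265 + 0.22×59.8 + 0.504×62.3)/(1 + 0.143×5.1 + 0.22×3.82 + 0.504×2.69) = 21 kJ/min.
Profitability of D: 47.2/8.85 = 5.333 kJ/min.
5.333 < 21, so adding D would lower the average — exclude it.

No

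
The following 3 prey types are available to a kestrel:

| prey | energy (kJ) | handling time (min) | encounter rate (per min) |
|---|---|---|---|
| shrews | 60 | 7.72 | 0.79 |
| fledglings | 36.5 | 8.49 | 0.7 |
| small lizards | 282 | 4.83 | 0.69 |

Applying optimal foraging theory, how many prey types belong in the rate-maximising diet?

Profitabilities (E/h, kJ/min): small lizards 58.4, shrews 7.77, fledglings 4.3. Add prey in this order while the next type's profitability exceeds the intake rate on those already taken.
Rate on top 1: 44.91. shrews: 7.77 < 44.91 → exclude; stop.
Optimal diet: small lizards — 1 of 3 types.

1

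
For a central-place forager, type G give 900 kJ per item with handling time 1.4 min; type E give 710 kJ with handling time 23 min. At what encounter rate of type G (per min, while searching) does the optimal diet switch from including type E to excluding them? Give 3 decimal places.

0.036 per min

The zero-one rule: include type E iff E₂/h₂ > λE₁/(1+λh₁). Equality gives the switch point.
λE₁h₂ = E₂ + λE₂h₁ ⇒ λ = E₂/(E₁h₂ − E₂h₁) = 710/(2.07e+04 − 994) = 0.03603 per min.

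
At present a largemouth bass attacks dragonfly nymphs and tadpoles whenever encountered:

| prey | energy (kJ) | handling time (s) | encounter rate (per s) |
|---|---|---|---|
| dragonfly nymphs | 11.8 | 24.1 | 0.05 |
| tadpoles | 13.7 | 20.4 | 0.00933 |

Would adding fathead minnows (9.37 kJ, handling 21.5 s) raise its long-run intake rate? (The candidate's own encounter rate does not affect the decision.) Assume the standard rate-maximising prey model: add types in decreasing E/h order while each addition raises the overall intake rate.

Yes

Intake rate on the current diet: R = (0.05×11.8 + 0.00933×13.7) / (1 + 0.05×24.1 + 0.00933×20.4) = 0.7178/2.395 = 0.2997 kJ/s.
fathead minnows: E/h = 9.37/21.5 = 0.4358 kJ/s.
0.4358 > 0.2997, so adding fathead minnows raises the average — include it.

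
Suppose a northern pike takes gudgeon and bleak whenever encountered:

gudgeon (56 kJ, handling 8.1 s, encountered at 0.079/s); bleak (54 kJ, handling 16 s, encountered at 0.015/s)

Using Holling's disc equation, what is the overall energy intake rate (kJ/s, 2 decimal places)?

R = (0.079×56 + 0.015×54) / (1 + 0.079×8.1 + 0.015×16) = 5.234/1.88 = 2.784 kJ/s.

2.78 kJ/s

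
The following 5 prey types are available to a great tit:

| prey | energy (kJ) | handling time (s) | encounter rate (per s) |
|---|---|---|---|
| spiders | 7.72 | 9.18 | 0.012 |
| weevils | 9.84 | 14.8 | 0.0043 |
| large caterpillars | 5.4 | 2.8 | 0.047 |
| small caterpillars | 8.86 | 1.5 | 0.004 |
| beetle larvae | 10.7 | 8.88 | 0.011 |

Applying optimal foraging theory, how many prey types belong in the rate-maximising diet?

E/h in descending order: small caterpillars 5.91, large caterpillars 1.93, beetle larvae 1.2, spiders 0.841, weevils 0.665 kJ/s. The optimal diet is the largest prefix of this list for which every included type satisfies E_i/h_i > R on the types above it.
Rate on top 1: 0.03523. large caterpillars: 1.93 > 0.03523 → include.
Rate on top 2: 0.2543. beetle larvae: 1.2 > 0.2543 → include.
Rate on top 3: 0.3294. spiders: 0.841 > 0.3294 → include.
Rate on top 4: 0.3713. weevils: 0.665 > 0.3713 → include.
Optimal diet: small caterpillars, large caterpillars, beetle larvae, spiders, weevils — 5 of 5 types.

5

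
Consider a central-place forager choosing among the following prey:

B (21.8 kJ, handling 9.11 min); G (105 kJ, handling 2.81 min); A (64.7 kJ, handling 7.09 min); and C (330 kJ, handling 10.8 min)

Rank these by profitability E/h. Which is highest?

In descending order of E/h:
G: 105/2.81 = 37.4 kJ/min
C: 330/10.8 = 30.6 kJ/min
A: 64.7/7.09 = 9.13 kJ/min
B: 21.8/9.11 = 2.39 kJ/min

G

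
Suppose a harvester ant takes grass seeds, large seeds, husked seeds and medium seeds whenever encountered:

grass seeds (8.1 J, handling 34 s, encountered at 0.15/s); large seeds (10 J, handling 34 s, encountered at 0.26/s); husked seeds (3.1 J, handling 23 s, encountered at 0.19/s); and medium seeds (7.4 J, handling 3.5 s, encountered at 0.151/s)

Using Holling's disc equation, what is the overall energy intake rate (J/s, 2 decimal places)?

0.28 J/s

Energy encountered per unit search time: 0.15×8.1 + 0.26×10 + 0.19×3.1 + 0.151×7.4 = 5.521 J/s.
Handling time per unit search time: 0.15×34 + 0.26×34 + 0.19×23 + 0.151×3.5 = 18.84.
Rate = 5.521/(1 + 18.84) = 0.2783 J/s.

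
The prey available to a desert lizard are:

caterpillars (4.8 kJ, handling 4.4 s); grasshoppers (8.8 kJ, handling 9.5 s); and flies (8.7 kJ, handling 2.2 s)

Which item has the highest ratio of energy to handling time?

Profitability E/h (kJ/s): caterpillars = 4.8/4.4 = 1.09, grasshoppers = 8.8/9.5 = 0.926, flies = 8.7/2.2 = 3.95.
Ranked: flies > caterpillars > grasshoppers.

flies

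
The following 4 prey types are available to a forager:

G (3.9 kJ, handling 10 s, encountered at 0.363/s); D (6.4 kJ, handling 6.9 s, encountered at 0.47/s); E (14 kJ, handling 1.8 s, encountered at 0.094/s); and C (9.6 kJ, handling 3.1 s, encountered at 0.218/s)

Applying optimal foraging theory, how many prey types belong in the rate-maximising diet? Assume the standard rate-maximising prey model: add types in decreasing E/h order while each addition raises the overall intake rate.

Profitabilities (E/h, kJ/s): E 7.78, C 3.1, D 0.928, G 0.39. Add prey in this order while the next type's profitability exceeds the intake rate on those already taken.
Rate on top 1: 1.126. C: 3.1 > 1.126 → include.
Rate on top 2: 1.848. D: 0.928 < 1.848 → exclude; stop.
Optimal diet: E, C — 2 of 4 types.

2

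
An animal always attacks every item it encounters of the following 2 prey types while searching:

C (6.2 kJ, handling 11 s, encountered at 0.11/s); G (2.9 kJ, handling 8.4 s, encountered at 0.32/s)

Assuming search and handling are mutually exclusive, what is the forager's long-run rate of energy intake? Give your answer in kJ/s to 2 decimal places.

Energy encountered per unit search time: 0.11×6.2 + 0.32×2.9 = 1.61 kJ/s.
Handling time per unit search time: 0.11×11 + 0.32×8.4 = 3.898.
Rate = 1.61/(1 + 3.898) = 0.3287 kJ/s.

0.33 kJ/s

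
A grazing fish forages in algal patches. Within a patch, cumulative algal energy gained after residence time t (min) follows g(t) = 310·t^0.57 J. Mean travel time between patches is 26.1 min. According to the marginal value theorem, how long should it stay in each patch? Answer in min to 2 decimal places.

Optimal t* satisfies g'(t*) = g(t*)/(T + t*).
g'(t) = 0.57·310·t^-0.43. Setting 0.57·310·t^-0.43 = 310·t^0.57/(26.1+t) gives 0.57(26.1+t) = t, so 0.43·t = 0.57×26.1.
t* = 0.57×26.1/0.43 = 34.6 min.

34.60 min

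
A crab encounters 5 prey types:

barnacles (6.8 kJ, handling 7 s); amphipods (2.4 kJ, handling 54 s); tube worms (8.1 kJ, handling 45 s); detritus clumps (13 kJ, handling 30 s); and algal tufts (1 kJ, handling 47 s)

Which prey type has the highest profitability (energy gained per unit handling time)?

Profitability E/h (kJ/s): barnacles = 6.8/7 = 0.971, amphipods = 2.4/54 = 0.0444, tube worms = 8.1/45 = 0.18, detritus clumps = 13/30 = 0.433, algal tufts = 1/47 = 0.0213.
Ranked: barnacles > detritus clumps > tube worms > amphipods > algal tufts.

barnacles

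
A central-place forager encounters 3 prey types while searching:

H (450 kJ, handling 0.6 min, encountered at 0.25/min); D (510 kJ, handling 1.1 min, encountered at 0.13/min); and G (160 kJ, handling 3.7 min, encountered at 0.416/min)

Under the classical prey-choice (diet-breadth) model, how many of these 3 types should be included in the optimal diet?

2

E/h in descending order: H 750, D 464, G 43.2 kJ/min. The optimal diet is the largest prefix of this list for which every included type satisfies E_i/h_i > R on the types above it.
Rate on top 1: 97.83. D: 464 > 97.83 → include.
Rate on top 2: 138.3. G: 43.2 < 138.3 → exclude; stop.
Optimal diet: H, D — 2 of 3 types.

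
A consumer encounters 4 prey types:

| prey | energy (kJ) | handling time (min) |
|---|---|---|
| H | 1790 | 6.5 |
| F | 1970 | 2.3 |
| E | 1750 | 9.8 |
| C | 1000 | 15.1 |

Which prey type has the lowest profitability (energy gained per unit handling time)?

C

Profitability E/h (kJ/min): H = 1790/6.5 = 275, F = 1970/2.3 = 857, E = 1750/9.8 = 179, C = 1000/15.1 = 66.2.
Ranked: F > H > E > C.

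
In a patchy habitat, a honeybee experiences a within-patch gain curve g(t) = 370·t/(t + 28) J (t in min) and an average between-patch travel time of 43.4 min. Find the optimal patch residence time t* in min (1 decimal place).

Maximise g(t)/(T+t): set derivative to zero → g'(t)(T+t) = g(t).
g'(t) = 370·28/(t + 28)². Setting 370·28/(t+28)² = 370t/[(t+28)(43.4+t)] gives 28(43.4+t) = t(t+28), so t² = 28×43.4 = 1215.
t* = √1215 = 34.86 min.

34.9 min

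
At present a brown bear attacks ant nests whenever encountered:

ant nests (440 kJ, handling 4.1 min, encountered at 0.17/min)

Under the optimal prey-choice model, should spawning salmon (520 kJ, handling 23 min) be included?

No

Intake rate on the current diet: R = (0.17×440) / (1 + 0.17×4.1) = 74.8/1.697 = 44.08 kJ/min.
spawning salmon: E/h = 520/23 = 22.61 kJ/min.
22.61 < 44.08, so adding spawning salmon would lower the average — exclude it.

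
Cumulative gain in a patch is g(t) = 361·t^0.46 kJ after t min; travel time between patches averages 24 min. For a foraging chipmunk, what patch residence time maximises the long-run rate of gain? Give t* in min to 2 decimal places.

By the marginal value theorem, leave when the instantaneous gain rate g'(t) equals the habitat-wide average g(t)/(T + t).
g'(t) = 0.46·361·t^-0.54. Setting 0.46·361·t^-0.54 = 361·t^0.46/(24+t) gives 0.46(24+t) = t, so 0.54·t = 0.46×24.
t* = 0.46×24/0.54 = 20.44 min.

20.44 min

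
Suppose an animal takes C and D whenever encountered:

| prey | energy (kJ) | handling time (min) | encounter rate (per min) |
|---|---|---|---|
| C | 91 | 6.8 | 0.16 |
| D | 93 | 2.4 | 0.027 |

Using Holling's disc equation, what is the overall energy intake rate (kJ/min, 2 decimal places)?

R = Σλ_iE_i / (1 + Σλ_ih_i)
Numerator: 0.16×91 + 0.027×93 = 17.07
Denominator: 1 + 0.16×6.8 + 0.027×2.4 = 2.153
R = 17.07/2.153 = 7.93 kJ/min

7.93 kJ/min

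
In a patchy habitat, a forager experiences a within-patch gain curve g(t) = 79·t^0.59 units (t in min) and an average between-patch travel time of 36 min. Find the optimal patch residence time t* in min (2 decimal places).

Optimal t* satisfies g'(t*) = g(t*)/(T + t*).
g'(t) = 0.59·79·t^-0.41. Setting 0.59·79·t^-0.41 = 79·t^0.59/(36+t) gives 0.59(36+t) = t, so 0.41·t = 0.59×36.
t* = 0.59×36/0.41 = 51.8 min.

51.80 min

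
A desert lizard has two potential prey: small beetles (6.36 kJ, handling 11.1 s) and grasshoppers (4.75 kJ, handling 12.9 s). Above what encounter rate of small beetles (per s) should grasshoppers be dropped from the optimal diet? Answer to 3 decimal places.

Drop grasshoppers once their profitability E₂/h₂ falls below the rate achievable on small beetles alone: E₂/h₂ = λE₁/(1 + λh₁).
Solve for λ: λE₁h₂ = E₂(1 + λh₁) → λ(E₁h₂ − E₂h₁) = E₂ → λ = E₂/(E₁h₂ − E₂h₁).
λ = 4.75/(6.36×12.9 − 4.75×11.1) = 4.75/29.32 = 0.162 per s.

0.162 per s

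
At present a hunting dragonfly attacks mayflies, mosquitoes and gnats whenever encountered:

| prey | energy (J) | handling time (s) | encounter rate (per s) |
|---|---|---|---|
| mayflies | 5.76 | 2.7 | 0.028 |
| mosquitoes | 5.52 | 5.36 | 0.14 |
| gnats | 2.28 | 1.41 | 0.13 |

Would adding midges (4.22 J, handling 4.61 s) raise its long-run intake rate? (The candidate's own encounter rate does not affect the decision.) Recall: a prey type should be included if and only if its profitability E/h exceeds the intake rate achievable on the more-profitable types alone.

Intake rate on the current diet: R = (0.028×5.76 + 0.14×5.52 + 0.13×2.28) / (1 + 0.028×2.7 + 0.14×5.36 + 0.13×1.41) = 1.23/2.009 = 0.6124 J/s.
Profitability of midges: 4.22/4.61 = 0.9154 J/s.
Since 0.9154 > R, including midges increases the long-run rate.

Yes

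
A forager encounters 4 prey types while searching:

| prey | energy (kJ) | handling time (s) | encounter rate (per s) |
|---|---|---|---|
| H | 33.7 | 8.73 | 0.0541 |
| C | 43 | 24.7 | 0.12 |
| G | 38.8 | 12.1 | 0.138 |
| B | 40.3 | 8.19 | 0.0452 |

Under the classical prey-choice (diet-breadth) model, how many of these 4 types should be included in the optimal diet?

Rank by E/h (kJ/s): B 4.92, H 3.86, G 3.21, C 1.74. Include each in turn until the next type's E/h falls below the running intake rate.
Rate on top 1: 1.329. H: 3.86 > 1.329 → include.
Rate on top 2: 1.978. G: 3.21 > 1.978 → include.
Rate on top 3: 2.562. C: 1.74 < 2.562 → exclude; stop.
Optimal diet: B, H, G — 3 of 4 types.

3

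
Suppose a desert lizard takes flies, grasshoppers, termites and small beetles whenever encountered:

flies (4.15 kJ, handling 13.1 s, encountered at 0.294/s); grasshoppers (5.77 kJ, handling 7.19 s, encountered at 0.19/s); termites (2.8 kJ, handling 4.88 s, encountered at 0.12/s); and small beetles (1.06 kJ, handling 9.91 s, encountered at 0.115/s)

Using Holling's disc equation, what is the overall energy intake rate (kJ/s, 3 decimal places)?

R = (0.294×4.15 + 0.19×5.77 + 0.12×2.8 + 0.115×1.06) / (1 + 0.294×13.1 + 0.19×7.19 + 0.12×4.88 + 0.115×9.91) = 2.774/7.943 = 0.3493 kJ/s.

0.349 kJ/s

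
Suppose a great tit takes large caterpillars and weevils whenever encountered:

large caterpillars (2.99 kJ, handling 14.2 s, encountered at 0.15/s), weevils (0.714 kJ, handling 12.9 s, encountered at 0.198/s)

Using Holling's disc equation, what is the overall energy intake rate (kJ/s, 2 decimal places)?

0.10 kJ/s

R = (0.15×2.99 + 0.198×0.714) / (1 + 0.15×14.2 + 0.198×12.9) = 0.5899/5.684 = 0.1038 kJ/s.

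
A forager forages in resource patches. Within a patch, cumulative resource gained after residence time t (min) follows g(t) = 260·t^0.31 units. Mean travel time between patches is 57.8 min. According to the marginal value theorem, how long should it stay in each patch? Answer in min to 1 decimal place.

Maximise g(t)/(T+t): set derivative to zero → g'(t)(T+t) = g(t).
g'(t) = 0.31·260·t^-0.69. Setting 0.31·260·t^-0.69 = 260·t^0.31/(57.8+t) gives 0.31(57.8+t) = t, so 0.69·t = 0.31×57.8.
t* = 0.31×57.8/0.69 = 25.97 min.

26.0 min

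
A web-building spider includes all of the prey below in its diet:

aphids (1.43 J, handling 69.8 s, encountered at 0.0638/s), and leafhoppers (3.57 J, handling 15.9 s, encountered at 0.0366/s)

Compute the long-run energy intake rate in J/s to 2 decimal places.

0.04 J/s

R = Σλ_iE_i / (1 + Σλ_ih_i)
Numerator: 0.0638×1.43 + 0.0366×3.57 = 0.2219
Denominator: 1 + 0.0638×69.8 + 0.0366×15.9 = 6.035
R = 0.2219/6.035 = 0.03677 J/s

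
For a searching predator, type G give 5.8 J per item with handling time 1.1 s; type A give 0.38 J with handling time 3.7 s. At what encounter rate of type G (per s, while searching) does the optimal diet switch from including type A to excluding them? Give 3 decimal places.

0.018 per s

Drop type A once their profitability E₂/h₂ falls below the rate achievable on type G alone: E₂/h₂ = λE₁/(1 + λh₁).
Solve for λ: λE₁h₂ = E₂(1 + λh₁) → λ(E₁h₂ − E₂h₁) = E₂ → λ = E₂/(E₁h₂ − E₂h₁).
λ = 0.38/(5.8×3.7 − 0.38×1.1) = 0.38/21.04 = 0.01806 per s.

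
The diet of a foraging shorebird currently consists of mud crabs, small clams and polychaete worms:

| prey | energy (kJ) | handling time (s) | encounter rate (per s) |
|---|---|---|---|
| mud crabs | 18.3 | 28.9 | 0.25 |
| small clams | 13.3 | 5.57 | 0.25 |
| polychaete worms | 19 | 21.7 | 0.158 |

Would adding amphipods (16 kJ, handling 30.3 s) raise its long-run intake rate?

No

Current rate: (0.25×18.3 + 0.25×13.3 + 0.158×19)/(1 + 0.25×28.9 + 0.25×5.57 + 0.158×21.7) = 0.8357 kJ/s.
amphipods: E/h = 16/30.3 = 0.5281 kJ/s.
Since 0.5281 < R, time spent handling amphipods is better spent searching.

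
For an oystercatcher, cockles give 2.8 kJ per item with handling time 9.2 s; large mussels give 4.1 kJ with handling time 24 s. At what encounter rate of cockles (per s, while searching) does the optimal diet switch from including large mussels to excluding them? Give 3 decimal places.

0.139 per s

Drop large mussels once their profitability E₂/h₂ falls below the rate achievable on cockles alone: E₂/h₂ = λE₁/(1 + λh₁).
Solve for λ: λE₁h₂ = E₂(1 + λh₁) → λ(E₁h₂ − E₂h₁) = E₂ → λ = E₂/(E₁h₂ − E₂h₁).
λ = 4.1/(2.8×24 − 4.1×9.2) = 4.1/29.48 = 0.1391 per s.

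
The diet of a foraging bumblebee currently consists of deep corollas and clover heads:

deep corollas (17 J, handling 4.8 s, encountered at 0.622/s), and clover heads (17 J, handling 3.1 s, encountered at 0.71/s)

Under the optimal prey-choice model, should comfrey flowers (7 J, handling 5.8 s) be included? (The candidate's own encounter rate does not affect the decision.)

Intake rate on the current diet: R = (0.622×17 + 0.71×17) / (1 + 0.622×4.8 + 0.71×3.1) = 22.64/6.187 = 3.66 J/s.
comfrey flowers: E/h = 7/5.8 = 1.207 J/s.
Since 1.207 < R, time spent handling comfrey flowers is better spent searching.

No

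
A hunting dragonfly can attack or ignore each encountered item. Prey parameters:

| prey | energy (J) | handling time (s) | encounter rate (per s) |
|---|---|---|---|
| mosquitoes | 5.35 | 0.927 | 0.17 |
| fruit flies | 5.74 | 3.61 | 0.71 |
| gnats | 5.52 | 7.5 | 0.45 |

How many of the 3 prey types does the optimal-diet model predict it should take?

Profitabilities (E/h, J/s): mosquitoes 5.77, fruit flies 1.59, gnats 0.736. Add prey in this order while the next type's profitability exceeds the intake rate on those already taken.
Rate on top 1: 0.7857. fruit flies: 1.59 > 0.7857 → include.
Rate on top 2: 1.34. gnats: 0.736 < 1.34 → exclude; stop.
Optimal diet: mosquitoes, fruit flies — 2 of 3 types.

2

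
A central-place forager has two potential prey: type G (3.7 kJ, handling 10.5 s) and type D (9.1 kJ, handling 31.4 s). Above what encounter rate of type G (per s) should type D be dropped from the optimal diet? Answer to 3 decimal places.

0.441 per s

The zero-one rule: include type D iff E₂/h₂ > λE₁/(1+λh₁). Equality gives the switch point.
λE₁h₂ = E₂ + λE₂h₁ ⇒ λ = E₂/(E₁h₂ − E₂h₁) = 9.1/(116.2 − 95.55) = 0.4411 per s.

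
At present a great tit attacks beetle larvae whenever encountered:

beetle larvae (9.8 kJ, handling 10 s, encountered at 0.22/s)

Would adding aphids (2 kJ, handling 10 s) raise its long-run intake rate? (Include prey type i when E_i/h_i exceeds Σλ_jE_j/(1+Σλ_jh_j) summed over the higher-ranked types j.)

Intake rate on the current diet: R = (0.22×9.8) / (1 + 0.22×10) = 2.156/3.2 = 0.6737 kJ/s.
aphids: E/h = 2/10 = 0.2 kJ/s.
0.2 < 0.6737, so adding aphids would lower the average — exclude it.

No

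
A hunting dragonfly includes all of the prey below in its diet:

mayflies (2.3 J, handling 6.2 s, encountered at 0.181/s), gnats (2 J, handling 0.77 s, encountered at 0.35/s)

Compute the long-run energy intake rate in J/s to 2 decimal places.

0.47 J/s

Energy encountered per unit search time: 0.181×2.3 + 0.35×2 = 1.116 J/s.
Handling time per unit search time: 0.181×6.2 + 0.35×0.77 = 1.392.
Rate = 1.116/(1 + 1.392) = 0.4667 J/s.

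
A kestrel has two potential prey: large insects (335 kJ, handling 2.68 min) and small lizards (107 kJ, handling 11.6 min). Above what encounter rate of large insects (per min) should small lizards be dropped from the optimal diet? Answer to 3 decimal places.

0.030 per min

At the threshold, the rate on large insects alone equals the profitability of small lizards: λ·335/(1 + λ·2.68) = 107/11.6 = 9.224.
Rearranging, λ(335 − 9.224×2.68) = 9.224, so λ = 9.224/310.3 = 0.02973 per min.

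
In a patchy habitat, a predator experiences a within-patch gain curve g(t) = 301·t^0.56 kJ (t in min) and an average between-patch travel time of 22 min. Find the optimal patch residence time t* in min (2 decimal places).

28.00 min

By the marginal value theorem, leave when the instantaneous gain rate g'(t) equals the habitat-wide average g(t)/(T + t).
g'(t) = 0.56·301·t^-0.44. Setting 0.56·301·t^-0.44 = 301·t^0.56/(22+t) gives 0.56(22+t) = t, so 0.44·t = 0.56×22.
t* = 0.56×22/0.44 = 28 min.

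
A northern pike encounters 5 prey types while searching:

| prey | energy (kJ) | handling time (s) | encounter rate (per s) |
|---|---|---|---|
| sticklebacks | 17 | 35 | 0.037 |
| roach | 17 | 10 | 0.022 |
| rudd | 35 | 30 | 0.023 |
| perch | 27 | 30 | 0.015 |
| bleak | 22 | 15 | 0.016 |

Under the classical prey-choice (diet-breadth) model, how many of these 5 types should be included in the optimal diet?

E/h in descending order: roach 1.7, bleak 1.47, rudd 1.17, perch 0.9, sticklebacks 0.486 kJ/s. The optimal diet is the largest prefix of this list for which every included type satisfies E_i/h_i > R on the types above it.
Rate on top 1: 0.3066. bleak: 1.47 > 0.3066 → include.
Rate on top 2: 0.4973. rudd: 1.17 > 0.4973 → include.
Rate on top 3: 0.7121. perch: 0.9 > 0.7121 → include.
Rate on top 4: 0.7446. sticklebacks: 0.486 < 0.7446 → exclude; stop.
Optimal diet: roach, bleak, rudd, perch — 4 of 5 types.

4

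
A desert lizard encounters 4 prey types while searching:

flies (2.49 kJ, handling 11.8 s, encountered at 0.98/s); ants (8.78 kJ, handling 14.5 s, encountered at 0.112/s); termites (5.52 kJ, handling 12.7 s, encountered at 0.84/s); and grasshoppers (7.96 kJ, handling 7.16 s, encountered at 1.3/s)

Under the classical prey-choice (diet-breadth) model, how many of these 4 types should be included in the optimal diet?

1

Rank by E/h (kJ/s): grasshoppers 1.11, ants 0.606, termites 0.435, flies 0.211. Include each in turn until the next type's E/h falls below the running intake rate.
Rate on top 1: 1.004. ants: 0.606 < 1.004 → exclude; stop.
Optimal diet: grasshoppers — 1 of 4 types.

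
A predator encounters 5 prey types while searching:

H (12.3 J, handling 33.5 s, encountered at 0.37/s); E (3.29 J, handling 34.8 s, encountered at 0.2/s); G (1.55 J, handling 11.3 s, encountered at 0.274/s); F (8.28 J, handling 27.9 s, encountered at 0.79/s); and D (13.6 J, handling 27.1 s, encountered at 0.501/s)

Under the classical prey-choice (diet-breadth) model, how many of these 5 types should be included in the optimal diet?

1

E/h in descending order: D 0.502, H 0.367, F 0.297, G 0.137, E 0.0945 J/s. The optimal diet is the largest prefix of this list for which every included type satisfies E_i/h_i > R on the types above it.
Rate on top 1: 0.4674. H: 0.367 < 0.4674 → exclude; stop.
Optimal diet: D — 1 of 5 types.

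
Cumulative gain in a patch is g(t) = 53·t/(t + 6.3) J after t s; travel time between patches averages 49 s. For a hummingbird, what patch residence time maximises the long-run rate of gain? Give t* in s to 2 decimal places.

17.57 s

Maximise g(t)/(T+t): set derivative to zero → g'(t)(T+t) = g(t).
g'(t) = 53·6.3/(t + 6.3)². Setting 53·6.3/(t+6.3)² = 53t/[(t+6.3)(49+t)] gives 6.3(49+t) = t(t+6.3), so t² = 6.3×49 = 308.7.
t* = √308.7 = 17.57 s.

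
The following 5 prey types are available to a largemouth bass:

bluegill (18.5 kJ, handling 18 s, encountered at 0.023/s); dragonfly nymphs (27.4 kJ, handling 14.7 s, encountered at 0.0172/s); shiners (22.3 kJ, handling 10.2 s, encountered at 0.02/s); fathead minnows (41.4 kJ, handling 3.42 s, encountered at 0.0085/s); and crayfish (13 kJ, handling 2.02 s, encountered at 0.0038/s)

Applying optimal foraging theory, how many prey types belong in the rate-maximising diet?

Rank by E/h (kJ/s): fathead minnows 12.1, crayfish 6.44, shiners 2.19, dragonfly nymphs 1.86, bluegill 1.03. Include each in turn until the next type's E/h falls below the running intake rate.
Rate on top 1: 0.342. crayfish: 6.44 > 0.342 → include.
Rate on top 2: 0.3871. shiners: 2.19 > 0.3871 → include.
Rate on top 3: 0.6829. dragonfly nymphs: 1.86 > 0.6829 → include.
Rate on top 4: 0.8828. bluegill: 1.03 > 0.8828 → include.
Optimal diet: fathead minnows, crayfish, shiners, dragonfly nymphs, bluegill — 5 of 5 types.

5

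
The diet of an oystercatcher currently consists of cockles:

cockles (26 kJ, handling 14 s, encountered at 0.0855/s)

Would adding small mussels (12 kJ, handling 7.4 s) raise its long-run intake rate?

Yes

On cockles alone, R = ΣλE/(1+Σλh) = 2.223/2.197 = 1.012 kJ/s.
Profitability of small mussels: 12/7.4 = 1.622 kJ/s.
Since 1.622 > R, including small mussels increases the long-run rate.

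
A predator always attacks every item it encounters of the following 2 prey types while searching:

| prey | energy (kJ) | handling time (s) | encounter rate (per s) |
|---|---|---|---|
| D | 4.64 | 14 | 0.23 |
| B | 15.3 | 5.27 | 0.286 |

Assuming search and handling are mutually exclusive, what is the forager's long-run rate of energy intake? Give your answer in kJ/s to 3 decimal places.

0.950 kJ/s

Energy encountered per unit search time: 0.23×4.64 + 0.286×15.3 = 5.443 kJ/s.
Handling time per unit search time: 0.23×14 + 0.286×5.27 = 4.727.
Rate = 5.443/(1 + 4.727) = 0.9504 kJ/s.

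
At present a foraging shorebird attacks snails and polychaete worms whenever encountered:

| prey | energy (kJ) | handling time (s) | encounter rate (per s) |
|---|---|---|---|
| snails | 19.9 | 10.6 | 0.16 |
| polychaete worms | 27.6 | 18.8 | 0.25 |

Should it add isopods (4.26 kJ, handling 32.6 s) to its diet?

Current rate: (0.16×19.9 + 0.25×27.6)/(1 + 0.16×10.6 + 0.25×18.8) = 1.363 kJ/s.
Profitability of isopods: 4.26/32.6 = 0.1307 kJ/s.
Since 0.1307 < R, time spent handling isopods is better spent searching.

No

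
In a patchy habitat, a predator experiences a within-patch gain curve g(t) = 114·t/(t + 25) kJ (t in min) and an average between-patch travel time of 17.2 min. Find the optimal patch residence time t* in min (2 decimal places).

Maximise g(t)/(T+t): set derivative to zero → g'(t)(T+t) = g(t).
g'(t) = 114·25/(t + 25)². Setting 114·25/(t+25)² = 114t/[(t+25)(17.2+t)] gives 25(17.2+t) = t(t+25), so t² = 25×17.2 = 430.
t* = √430 = 20.74 min.

20.74 min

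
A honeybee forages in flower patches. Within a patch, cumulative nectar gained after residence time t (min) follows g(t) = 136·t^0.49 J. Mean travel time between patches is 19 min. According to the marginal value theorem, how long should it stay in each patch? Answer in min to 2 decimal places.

18.25 min

Maximise g(t)/(T+t): set derivative to zero → g'(t)(T+t) = g(t).
g'(t) = 0.49·136·t^-0.51. Setting 0.49·136·t^-0.51 = 136·t^0.49/(19+t) gives 0.49(19+t) = t, so 0.51·t = 0.49×19.
t* = 0.49×19/0.51 = 18.25 min.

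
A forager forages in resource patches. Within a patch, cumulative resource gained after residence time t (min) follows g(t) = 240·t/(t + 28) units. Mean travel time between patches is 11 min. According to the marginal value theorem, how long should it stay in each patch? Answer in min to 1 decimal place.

17.5 min

By the marginal value theorem, leave when the instantaneous gain rate g'(t) equals the habitat-wide average g(t)/(T + t).
g'(t) = 240·28/(t + 28)². Setting 240·28/(t+28)² = 240t/[(t+28)(11+t)] gives 28(11+t) = t(t+28), so t² = 28×11 = 308.
t* = √308 = 17.55 min.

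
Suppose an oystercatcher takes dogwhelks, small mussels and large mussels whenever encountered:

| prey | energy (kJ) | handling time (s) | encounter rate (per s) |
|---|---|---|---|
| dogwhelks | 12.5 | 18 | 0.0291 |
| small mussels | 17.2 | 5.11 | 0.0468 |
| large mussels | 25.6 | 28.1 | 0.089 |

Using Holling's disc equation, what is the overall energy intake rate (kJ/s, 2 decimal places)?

0.81 kJ/s

R = Σλ_iE_i / (1 + Σλ_ih_i)
Numerator: 0.0291×12.5 + 0.0468×17.2 + 0.089×25.6 = 3.447
Denominator: 1 + 0.0291×18 + 0.0468×5.11 + 0.089×28.1 = 4.264
R = 3.447/4.264 = 0.8085 kJ/s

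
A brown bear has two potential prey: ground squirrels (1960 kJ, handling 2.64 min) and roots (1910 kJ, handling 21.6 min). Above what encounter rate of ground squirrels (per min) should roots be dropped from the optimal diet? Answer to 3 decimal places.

0.051 per min

At the threshold, the rate on ground squirrels alone equals the profitability of roots: λ·1960/(1 + λ·2.64) = 1910/21.6 = 88.43.
Rearranging, λ(1960 − 88.43×2.64) = 88.43, so λ = 88.43/1727 = 0.05122 per min.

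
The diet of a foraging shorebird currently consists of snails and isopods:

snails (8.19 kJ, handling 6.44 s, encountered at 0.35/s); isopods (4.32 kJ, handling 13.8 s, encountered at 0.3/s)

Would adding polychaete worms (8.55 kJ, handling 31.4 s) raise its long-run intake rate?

No

Current rate: (0.35×8.19 + 0.3×4.32)/(1 + 0.35×6.44 + 0.3×13.8) = 0.563 kJ/s.
Profitability of polychaete worms: 8.55/31.4 = 0.2723 kJ/s.
Since 0.2723 < R, time spent handling polychaete worms is better spent searching.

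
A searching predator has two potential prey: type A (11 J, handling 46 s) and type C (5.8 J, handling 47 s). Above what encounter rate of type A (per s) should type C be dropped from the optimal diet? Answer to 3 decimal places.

0.023 per s

Drop type C once their profitability E₂/h₂ falls below the rate achievable on type A alone: E₂/h₂ = λE₁/(1 + λh₁).
Solve for λ: λE₁h₂ = E₂(1 + λh₁) → λ(E₁h₂ − E₂h₁) = E₂ → λ = E₂/(E₁h₂ − E₂h₁).
λ = 5.8/(11×47 − 5.8×46) = 5.8/250.2 = 0.02318 per s.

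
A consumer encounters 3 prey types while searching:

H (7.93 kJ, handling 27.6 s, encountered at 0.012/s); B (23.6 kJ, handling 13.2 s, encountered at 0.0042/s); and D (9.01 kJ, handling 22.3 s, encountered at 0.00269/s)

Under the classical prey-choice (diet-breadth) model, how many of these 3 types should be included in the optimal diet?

Profitabilities (E/h, kJ/s): B 1.79, D 0.404, H 0.287. Add prey in this order while the next type's profitability exceeds the intake rate on those already taken.
Rate on top 1: 0.09391. D: 0.404 > 0.09391 → include.
Rate on top 2: 0.1106. H: 0.287 > 0.1106 → include.
Optimal diet: B, D, H — 3 of 3 types.

3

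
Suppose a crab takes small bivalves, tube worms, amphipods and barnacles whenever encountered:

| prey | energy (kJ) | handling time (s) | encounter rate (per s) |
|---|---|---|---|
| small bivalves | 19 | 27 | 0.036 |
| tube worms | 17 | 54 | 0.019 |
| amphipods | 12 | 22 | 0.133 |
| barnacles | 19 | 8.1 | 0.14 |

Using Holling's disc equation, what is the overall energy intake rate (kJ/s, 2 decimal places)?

0.75 kJ/s

R = Σλ_iE_i / (1 + Σλ_ih_i)
Numerator: 0.036×19 + 0.019×17 + 0.133×12 + 0.14×19 = 5.263
Denominator: 1 + 0.036×27 + 0.019×54 + 0.133×22 + 0.14×8.1 = 7.058
R = 5.263/7.058 = 0.7457 kJ/s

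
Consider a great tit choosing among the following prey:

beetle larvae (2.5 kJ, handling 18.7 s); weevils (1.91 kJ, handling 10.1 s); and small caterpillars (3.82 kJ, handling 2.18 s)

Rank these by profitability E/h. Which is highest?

Profitability E/h (kJ/s): beetle larvae = 2.5/18.7 = 0.134, weevils = 1.91/10.1 = 0.189, small caterpillars = 3.82/2.18 = 1.75.
Ranked: small caterpillars > weevils > beetle larvae.

small caterpillars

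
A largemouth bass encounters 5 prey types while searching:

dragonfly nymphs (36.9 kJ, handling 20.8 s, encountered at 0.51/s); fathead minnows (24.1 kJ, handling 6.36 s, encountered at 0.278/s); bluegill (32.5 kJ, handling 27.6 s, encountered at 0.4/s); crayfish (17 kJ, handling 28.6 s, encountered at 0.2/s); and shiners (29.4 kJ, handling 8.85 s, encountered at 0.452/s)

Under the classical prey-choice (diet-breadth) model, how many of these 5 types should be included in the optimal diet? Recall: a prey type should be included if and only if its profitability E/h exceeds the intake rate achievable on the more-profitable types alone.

2

Profitabilities (E/h, kJ/s): fathead minnows 3.79, shiners 3.32, dragonfly nymphs 1.77, bluegill 1.18, crayfish 0.594. Add prey in this order while the next type's profitability exceeds the intake rate on those already taken.
Rate on top 1: 2.42. shiners: 3.32 > 2.42 → include.
Rate on top 2: 2.953. dragonfly nymphs: 1.77 < 2.953 → exclude; stop.
Optimal diet: fathead minnows, shiners — 2 of 5 types.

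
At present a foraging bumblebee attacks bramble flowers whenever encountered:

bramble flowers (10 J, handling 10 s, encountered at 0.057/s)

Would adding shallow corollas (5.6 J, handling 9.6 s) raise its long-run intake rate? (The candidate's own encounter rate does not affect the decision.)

Intake rate on the current diet: R = (0.057×10) / (1 + 0.057×10) = 0.57/1.57 = 0.3631 J/s.
Profitability of shallow corollas: 5.6/9.6 = 0.5833 J/s.
0.5833 > 0.3631, so adding shallow corollas raises the average — include it.

Yes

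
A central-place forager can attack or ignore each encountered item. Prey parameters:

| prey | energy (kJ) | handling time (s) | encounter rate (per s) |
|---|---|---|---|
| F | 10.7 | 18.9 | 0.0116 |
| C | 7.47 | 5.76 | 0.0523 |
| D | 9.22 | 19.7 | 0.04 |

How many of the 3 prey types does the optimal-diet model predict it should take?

3

Profitabilities (E/h, kJ/s): C 1.3, F 0.566, D 0.468. Add prey in this order while the next type's profitability exceeds the intake rate on those already taken.
Rate on top 1: 0.3002. F: 0.566 > 0.3002 → include.
Rate on top 2: 0.3386. D: 0.468 > 0.3386 → include.
Optimal diet: C, F, D — 3 of 3 types.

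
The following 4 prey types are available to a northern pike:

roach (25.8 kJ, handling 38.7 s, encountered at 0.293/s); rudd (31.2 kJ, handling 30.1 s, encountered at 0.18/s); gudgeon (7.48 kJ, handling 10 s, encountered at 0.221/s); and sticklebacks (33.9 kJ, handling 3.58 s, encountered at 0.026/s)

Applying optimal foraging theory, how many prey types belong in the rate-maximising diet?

E/h in descending order: sticklebacks 9.47, rudd 1.04, gudgeon 0.748, roach 0.667 kJ/s. The optimal diet is the largest prefix of this list for which every included type satisfies E_i/h_i > R on the types above it.
Rate on top 1: 0.8063. rudd: 1.04 > 0.8063 → include.
Rate on top 2: 0.9979. gudgeon: 0.748 < 0.9979 → exclude; stop.
Optimal diet: sticklebacks, rudd — 2 of 4 types.

2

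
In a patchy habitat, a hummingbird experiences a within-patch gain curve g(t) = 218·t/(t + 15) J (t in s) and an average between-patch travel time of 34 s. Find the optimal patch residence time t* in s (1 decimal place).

22.6 s

Maximise g(t)/(T+t): set derivative to zero → g'(t)(T+t) = g(t).
g'(t) = 218·15/(t + 15)². Setting 218·15/(t+15)² = 218t/[(t+15)(34+t)] gives 15(34+t) = t(t+15), so t² = 15×34 = 510.
t* = √510 = 22.58 s.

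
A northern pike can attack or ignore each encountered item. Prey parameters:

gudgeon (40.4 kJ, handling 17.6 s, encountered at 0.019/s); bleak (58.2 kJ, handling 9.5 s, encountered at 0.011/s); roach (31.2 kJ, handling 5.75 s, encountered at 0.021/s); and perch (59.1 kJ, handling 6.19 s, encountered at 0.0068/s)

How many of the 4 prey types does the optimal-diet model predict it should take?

Profitabilities (E/h, kJ/s): perch 9.55, bleak 6.13, roach 5.43, gudgeon 2.3. Add prey in this order while the next type's profitability exceeds the intake rate on those already taken.
Rate on top 1: 0.3856. bleak: 6.13 > 0.3856 → include.
Rate on top 2: 0.9088. roach: 5.43 > 0.9088 → include.
Rate on top 3: 1.339. gudgeon: 2.3 > 1.339 → include.
Optimal diet: perch, bleak, roach, gudgeon — 4 of 4 types.

4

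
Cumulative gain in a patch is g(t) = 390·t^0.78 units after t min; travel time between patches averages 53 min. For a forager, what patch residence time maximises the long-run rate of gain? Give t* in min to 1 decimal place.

187.9 min

By the marginal value theorem, leave when the instantaneous gain rate g'(t) equals the habitat-wide average g(t)/(T + t).
g'(t) = 0.78·390·t^-0.22. Setting 0.78·390·t^-0.22 = 390·t^0.78/(53+t) gives 0.78(53+t) = t, so 0.22·t = 0.78×53.
t* = 0.78×53/0.22 = 187.9 min.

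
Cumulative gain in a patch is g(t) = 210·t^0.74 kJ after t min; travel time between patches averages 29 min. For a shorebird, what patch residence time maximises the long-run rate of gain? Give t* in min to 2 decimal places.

82.54 min

Maximise g(t)/(T+t): set derivative to zero → g'(t)(T+t) = g(t).
g'(t) = 0.74·210·t^-0.26. Setting 0.74·210·t^-0.26 = 210·t^0.74/(29+t) gives 0.74(29+t) = t, so 0.26·t = 0.74×29.
t* = 0.74×29/0.26 = 82.54 min.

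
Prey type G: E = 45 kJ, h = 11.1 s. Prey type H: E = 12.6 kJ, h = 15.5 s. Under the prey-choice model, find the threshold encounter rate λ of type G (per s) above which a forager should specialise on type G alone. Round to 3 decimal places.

Drop type H once their profitability E₂/h₂ falls below the rate achievable on type G alone: E₂/h₂ = λE₁/(1 + λh₁).
Solve for λ: λE₁h₂ = E₂(1 + λh₁) → λ(E₁h₂ − E₂h₁) = E₂ → λ = E₂/(E₁h₂ − E₂h₁).
λ = 12.6/(45×15.5 − 12.6×11.1) = 12.6/557.6 = 0.0226 per s.

0.023 per s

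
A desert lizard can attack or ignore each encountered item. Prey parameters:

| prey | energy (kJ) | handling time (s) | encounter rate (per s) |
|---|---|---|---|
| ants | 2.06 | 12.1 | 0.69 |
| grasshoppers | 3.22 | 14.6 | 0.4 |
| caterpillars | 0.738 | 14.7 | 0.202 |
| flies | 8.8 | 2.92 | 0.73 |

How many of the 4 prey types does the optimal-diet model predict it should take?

1

Profitabilities (E/h, kJ/s): flies 3.01, grasshoppers 0.221, ants 0.17, caterpillars 0.0502. Add prey in this order while the next type's profitability exceeds the intake rate on those already taken.
Rate on top 1: 2.051. grasshoppers: 0.221 < 2.051 → exclude; stop.
Optimal diet: flies — 1 of 4 types.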